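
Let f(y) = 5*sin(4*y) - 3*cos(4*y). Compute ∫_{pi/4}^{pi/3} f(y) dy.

An antiderivative is F(y) = -3*sin(4*y)/4 - 5*cos(4*y)/4.
Then F(pi/3) - F(pi/4) = (5/8 + 3*sqrt(3)/8) - (5/4) = -5/8 + 3*sqrt(3)/8.

-5/8 + 3*sqrt(3)/8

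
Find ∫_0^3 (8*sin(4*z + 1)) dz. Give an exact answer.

-2*cos(13) + 2*cos(1)

Let u = 4*z + 1, so du = 4 dz. When z = 0, u = 1; when z = 3, u = 13.
The integral becomes 2·∫ sin(u) du from 1 to 13, with antiderivative -2*cos(u).
Back in z: F(z) = -2*cos(4*z + 1).
Then F(3) - F(0) = (-2*cos(13)) - (-2*cos(1)) = -2*cos(13) + 2*cos(1).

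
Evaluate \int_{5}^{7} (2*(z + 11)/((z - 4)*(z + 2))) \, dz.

-log(3) + 3*log(7)

Factor the denominator: z**2 - 2*z - 8 = (z + 2)(z - 4).
Partial fractions: 2*(z + 11)/((z - 4)*(z + 2)) = -3/(z + 2) + 5/(z - 4).
An antiderivative is F(z) = 5*log(z - 4) - 3*log(z + 2).
Then F(7) - F(5) = (-log(3)) - (-3*log(7)) = -log(3) + 3*log(7).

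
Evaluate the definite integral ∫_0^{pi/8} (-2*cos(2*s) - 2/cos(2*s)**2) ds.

An antiderivative is F(s) = -sin(2*s) - tan(2*s).
Then F(pi/8) - F(0) = (-1 - sqrt(2)/2) - (0) = -1 - sqrt(2)/2.

-1 - sqrt(2)/2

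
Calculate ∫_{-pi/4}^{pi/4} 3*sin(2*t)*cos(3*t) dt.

Use the identity sin(2*t)cos(3*t) = [sin(5*t) + sin(-t)]/2.
An antiderivative is F(t) = 3*cos(t)/2 - 3*cos(5*t)/10.
Then F(pi/4) - F(-pi/4) = (9*sqrt(2)/10) - (9*sqrt(2)/10) = 0.

0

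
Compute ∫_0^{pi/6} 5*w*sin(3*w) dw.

Integrate by parts once (u = w, dv = 5*sin(3*w) dw).
An antiderivative is F(w) = -5*w*cos(3*w)/3 + 5*sin(3*w)/9.
Then F(pi/6) - F(0) = (5/9) - (0) = 5/9.

5/9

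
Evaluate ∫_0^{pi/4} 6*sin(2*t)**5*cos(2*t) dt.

1/2

Let u = sin(2*t), so du = 2*cos(2*t) dt. When t = 0, u = 0; when t = pi/4, u = 1.
The integral becomes 3·∫ u**5 du from 0 to 1, with antiderivative u**6/2.
Back in t: F(t) = sin(2*t)**6/2.
Then F(pi/4) - F(0) = (1/2) - (0) = 1/2.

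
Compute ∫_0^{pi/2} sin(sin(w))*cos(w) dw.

1 - cos(1)

Let u = sin(w), so du = cos(w) dw. When w = 0, u = 0; when w = pi/2, u = 1.
The integral becomes ∫ sin(u) du from 0 to 1, with antiderivative -cos(u).
Back in w: F(w) = -cos(sin(w)).
Then F(pi/2) - F(0) = (-cos(1)) - (-1) = 1 - cos(1).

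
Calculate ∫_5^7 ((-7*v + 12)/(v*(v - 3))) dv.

Factor the denominator: v**2 - 3*v = v(v - 3).
Partial fractions: (-7*v + 12)/(v*(v - 3)) = -4/v - 3/(v - 3).
An antiderivative is F(v) = -4*log(v) - 3*log(v - 3).
Then F(7) - F(5) = (-4*log(7) - 6*log(2)) - (-4*log(5) - 3*log(2)) = -4*log(7) - 3*log(2) + 4*log(5).

-4*log(7) - 3*log(2) + 4*log(5)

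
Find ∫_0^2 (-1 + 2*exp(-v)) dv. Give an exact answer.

An antiderivative is F(v) = -v - 2*exp(-v).
Then F(2) - F(0) = (-2 - 2*exp(-2)) - (-2) = -2*exp(-2).

-2*exp(-2)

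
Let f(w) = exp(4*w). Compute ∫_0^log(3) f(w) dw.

20

Let u = exp(w), so du = exp(w) dw. When w = 0, u = 1; when w = log(3), u = 3.
The integral becomes ∫ u**3 du from 1 to 3, with antiderivative u**4/4.
Back in w: F(w) = exp(4*w)/4.
Then F(log(3)) - F(0) = (81/4) - (1/4) = 20.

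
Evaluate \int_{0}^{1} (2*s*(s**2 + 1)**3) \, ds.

15/4

Let u = s**2 + 1, so du = 2*s ds. When s = 0, u = 1; when s = 1, u = 2.
The integral becomes ∫ u**3 du from 1 to 2, with antiderivative u**4/4.
Back in s: F(s) = (s**2 + 1)**4/4.
Then F(1) - F(0) = (4) - (1/4) = 15/4.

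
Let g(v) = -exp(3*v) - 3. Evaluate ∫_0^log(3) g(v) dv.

An antiderivative is F(v) = -exp(3*v)/3 - 3*v.
Then F(log(3)) - F(0) = (-9 - 3*log(3)) - (-1/3) = -26/3 - log(27).

-26/3 - log(27)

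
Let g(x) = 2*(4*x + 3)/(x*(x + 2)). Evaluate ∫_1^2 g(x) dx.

-5*log(3) + 13*log(2)

Factor the denominator: x**2 + 2*x = (x + 2)x.
Partial fractions: 2*(4*x + 3)/(x*(x + 2)) = 5/(x + 2) + 3/x.
An antiderivative is F(x) = 3*log(x) + 5*log(x + 2).
Then F(2) - F(1) = (13*log(2)) - (5*log(3)) = -5*log(3) + 13*log(2).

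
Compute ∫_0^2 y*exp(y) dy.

Integrate by parts once (u = y, dv = exp(y) dy).
An antiderivative is F(y) = (y - 1)*exp(y).
Then F(2) - F(0) = (exp(2)) - (-1) = 1 + exp(2).

1 + exp(2)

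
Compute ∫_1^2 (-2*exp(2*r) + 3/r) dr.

-exp(4) + log(8) + exp(2)

An antiderivative is F(r) = -exp(2*r) + 3*log(r).
Then F(2) - F(1) = (-exp(4) + log(8)) - (-exp(2)) = -exp(4) + log(8) + exp(2).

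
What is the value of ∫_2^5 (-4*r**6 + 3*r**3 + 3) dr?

By the power rule, an antiderivative is F(r) = -4*r**7/7 + 3*r**4/4 + 3*r.
Then F(5) - F(2) = (-1236455/28) - (-386/7) = -1234911/28.

-1234911/28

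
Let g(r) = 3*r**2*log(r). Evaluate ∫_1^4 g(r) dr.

Integrate by parts once (u = ln r, dv = 3*r**2 dr).
An antiderivative is F(r) = r**3*(3*log(r) - 1)/3.
Then F(4) - F(1) = (-64/3 + 128*log(2)) - (-1/3) = -21 + 128*log(2).

-21 + 128*log(2)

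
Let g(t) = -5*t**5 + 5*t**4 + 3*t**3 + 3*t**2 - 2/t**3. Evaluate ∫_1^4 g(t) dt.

-34179/16

By the power rule, an antiderivative is F(t) = -5*t**6/6 + t**5 + 3*t**4/4 + t**3 + t**(-2).
Then F(4) - F(1) = (-102397/48) - (35/12) = -34179/16.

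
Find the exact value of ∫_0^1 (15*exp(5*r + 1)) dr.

Let u = 5*r + 1, so du = 5 dr. When r = 0, u = 1; when r = 1, u = 6.
The integral becomes 3·∫ exp(u) du from 1 to 6, with antiderivative 3*exp(u).
Back in r: F(r) = 3*exp(5*r + 1).
Then F(1) - F(0) = (3*exp(6)) - (3*exp(1)) = -3*exp(1)*(1 - exp(5)).

-3*exp(1)*(1 - exp(5))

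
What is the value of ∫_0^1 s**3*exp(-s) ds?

Integrate by parts 3 times (u = s^3, dv = exp(-s) ds).
An antiderivative is F(s) = (-s**3 - 3*s**2 - 6*s - 6)*exp(-s).
Then F(1) - F(0) = (-16*exp(-1)) - (-6) = 6 - 16*exp(-1).

6 - 16*exp(-1)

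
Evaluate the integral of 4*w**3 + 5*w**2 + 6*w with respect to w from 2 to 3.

335/3

By the power rule, an antiderivative is F(w) = w**4 + 5*w**3/3 + 3*w**2.
Then F(3) - F(2) = (153) - (124/3) = 335/3.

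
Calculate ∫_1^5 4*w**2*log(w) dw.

-496/9 + 500*log(5)/3

Integrate by parts once (u = ln w, dv = 4*w**2 dw).
An antiderivative is F(w) = 4*w**3*(3*log(w) - 1)/9.
Then F(5) - F(1) = (-500/9 + 500*log(5)/3) - (-4/9) = -496/9 + 500*log(5)/3.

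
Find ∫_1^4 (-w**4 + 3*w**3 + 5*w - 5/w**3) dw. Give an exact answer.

3489/160

By the power rule, an antiderivative is F(w) = -w**5/5 + 3*w**4/4 + 5*w**2/2 + 5/(2*w**2).
Then F(4) - F(1) = (4377/160) - (111/20) = 3489/160.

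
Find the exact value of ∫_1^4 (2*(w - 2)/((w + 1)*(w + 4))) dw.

Factor the denominator: w**2 + 5*w + 4 = (w + 4)(w + 1).
Partial fractions: 2*(w - 2)/((w + 1)*(w + 4)) = 4/(w + 4) - 2/(w + 1).
An antiderivative is F(w) = -2*log(w + 1) + 4*log(w + 4).
Then F(4) - F(1) = (-2*log(5) + 12*log(2)) - (-2*log(2) + 4*log(5)) = -6*log(5) + 14*log(2).

-6*log(5) + 14*log(2)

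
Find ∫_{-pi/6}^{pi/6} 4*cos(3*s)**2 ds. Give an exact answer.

2*pi/3

Use the identity cos^2(3*s) = (1 + cos(6*s))/2.
An antiderivative is F(s) = 2*s + sin(6*s)/3.
Then F(pi/6) - F(-pi/6) = (pi/3) - (-pi/3) = 2*pi/3.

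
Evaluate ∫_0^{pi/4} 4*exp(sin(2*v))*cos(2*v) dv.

-2 + 2*E

Let u = sin(2*v), so du = 2*cos(2*v) dv. When v = 0, u = 0; when v = pi/4, u = 1.
The integral becomes 2·∫ exp(u) du from 0 to 1, with antiderivative 2*exp(u).
Back in v: F(v) = 2*exp(sin(2*v)).
Then F(pi/4) - F(0) = (2*E) - (2) = -2 + 2*E.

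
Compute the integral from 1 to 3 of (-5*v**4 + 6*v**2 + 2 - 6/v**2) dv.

-190

By the power rule, an antiderivative is F(v) = -v**5 + 2*v**3 + 2*v + 6/v.
Then F(3) - F(1) = (-181) - (9) = -190.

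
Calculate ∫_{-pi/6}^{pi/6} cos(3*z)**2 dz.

pi/6

Use the identity cos^2(3*z) = (1 + cos(6*z))/2.
An antiderivative is F(z) = z/2 + sin(6*z)/12.
Then F(pi/6) - F(-pi/6) = (pi/12) - (-pi/12) = pi/6.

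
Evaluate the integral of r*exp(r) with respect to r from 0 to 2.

1 + exp(2)

Integrate by parts once (u = r, dv = exp(r) dr).
An antiderivative is F(r) = (r - 1)*exp(r).
Then F(2) - F(0) = (exp(2)) - (-1) = 1 + exp(2).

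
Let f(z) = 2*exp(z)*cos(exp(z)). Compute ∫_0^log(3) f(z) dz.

Let u = exp(z), so du = exp(z) dz. When z = 0, u = 1; when z = log(3), u = 3.
The integral becomes 2·∫ cos(u) du from 1 to 3, with antiderivative 2*sin(u).
Back in z: F(z) = 2*sin(exp(z)).
Then F(log(3)) - F(0) = (2*sin(3)) - (2*sin(1)) = -2*sin(1) + 2*sin(3).

-2*sin(1) + 2*sin(3)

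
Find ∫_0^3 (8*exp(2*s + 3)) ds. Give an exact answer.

-4*(1 - exp(6))*exp(3)

Let u = 2*s + 3, so du = 2 ds. When s = 0, u = 3; when s = 3, u = 9.
The integral becomes 4·∫ exp(u) du from 3 to 9, with antiderivative 4*exp(u).
Back in s: F(s) = 4*exp(2*s + 3).
Then F(3) - F(0) = (4*exp(9)) - (4*exp(3)) = -4*(1 - exp(6))*exp(3).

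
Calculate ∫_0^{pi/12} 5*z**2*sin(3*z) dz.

-10/27 - 5*sqrt(2)*pi**2/864 + 5*sqrt(2)*pi/108 + 5*sqrt(2)/27

Integrate by parts twice (u = z^2, dv = 5*sin(3*z) dz).
An antiderivative is F(z) = -5*z**2*cos(3*z)/3 + 10*z*sin(3*z)/9 + 10*cos(3*z)/27.
Then F(pi/12) - F(0) = (5*sqrt(2)*(-pi**2 + 8*pi + 32)/864) - (10/27) = -10/27 - 5*sqrt(2)*pi**2/864 + 5*sqrt(2)*pi/108 + 5*sqrt(2)/27.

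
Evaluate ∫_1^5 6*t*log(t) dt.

Integrate by parts once (u = ln t, dv = 6*t dt).
An antiderivative is F(t) = 3*t**2*(2*log(t) - 1)/2.
Then F(5) - F(1) = (-75/2 + 75*log(5)) - (-3/2) = -36 + 75*log(5).

-36 + 75*log(5)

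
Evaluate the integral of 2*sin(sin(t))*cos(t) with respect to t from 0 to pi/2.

Let u = sin(t), so du = cos(t) dt. When t = 0, u = 0; when t = pi/2, u = 1.
The integral becomes 2·∫ sin(u) du from 0 to 1, with antiderivative -2*cos(u).
Back in t: F(t) = -2*cos(sin(t)).
Then F(pi/2) - F(0) = (-2*cos(1)) - (-2) = 2 - 2*cos(1).

2 - 2*cos(1)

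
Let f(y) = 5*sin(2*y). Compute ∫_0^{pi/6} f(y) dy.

An antiderivative is F(y) = -5*cos(2*y)/2.
Then F(pi/6) - F(0) = (-5/4) - (-5/2) = 5/4.

5/4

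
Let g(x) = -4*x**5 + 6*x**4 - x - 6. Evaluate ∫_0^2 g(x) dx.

-274/15

By the power rule, an antiderivative is F(x) = -2*x**6/3 + 6*x**5/5 - x**2/2 - 6*x.
Then F(2) - F(0) = (-274/15) - (0) = -274/15.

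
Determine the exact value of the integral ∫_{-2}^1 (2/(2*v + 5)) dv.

An antiderivative is F(v) = log(2*v + 5).
Then F(1) - F(-2) = (log(7)) - (0) = log(7).

log(7)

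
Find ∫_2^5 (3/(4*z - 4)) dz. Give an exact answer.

3*log(2)/2

An antiderivative is F(z) = 3*log(4*z - 4)/4.
Then F(5) - F(2) = (log(8)) - (3*log(2)/2) = 3*log(2)/2.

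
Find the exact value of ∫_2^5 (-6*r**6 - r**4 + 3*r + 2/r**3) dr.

-47209023/700

By the power rule, an antiderivative is F(r) = -6*r**7/7 - r**5/5 + 3*r**2/2 - 1/r**2.
Then F(5) - F(2) = (-23643139/350) - (-15451/140) = -47209023/700.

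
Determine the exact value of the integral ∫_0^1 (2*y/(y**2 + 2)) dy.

Let u = y**2 + 2, so du = 2*y dy. When y = 0, u = 2; when y = 1, u = 3.
The integral becomes ∫ 1/u du from 2 to 3, with antiderivative log(u).
Back in y: F(y) = log(y**2 + 2).
Then F(1) - F(0) = (log(3)) - (log(2)) = log(3/2).

log(3/2)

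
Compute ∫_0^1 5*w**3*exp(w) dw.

Integrate by parts 3 times (u = w^3, dv = 5*exp(w) dw).
An antiderivative is F(w) = (5*w**3 - 15*w**2 + 30*w - 30)*exp(w).
Then F(1) - F(0) = (-10*E) - (-30) = 30 - 10*E.

30 - 10*E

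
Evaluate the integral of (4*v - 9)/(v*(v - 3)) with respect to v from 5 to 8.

-2*log(5) + 8*log(2)

Factor the denominator: v**2 - 3*v = v(v - 3).
Partial fractions: (4*v - 9)/(v*(v - 3)) = 3/v + 1/(v - 3).
An antiderivative is F(v) = 3*log(v) + log(v - 3).
Then F(8) - F(5) = (log(5) + 9*log(2)) - (log(2) + 3*log(5)) = -2*log(5) + 8*log(2).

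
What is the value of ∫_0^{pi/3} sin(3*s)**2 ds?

Use the identity sin^2(3*s) = (1 - cos(6*s))/2.
An antiderivative is F(s) = s/2 - sin(6*s)/12.
Then F(pi/3) - F(0) = (pi/6) - (0) = pi/6.

pi/6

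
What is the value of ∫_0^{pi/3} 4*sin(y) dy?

An antiderivative is F(y) = -4*cos(y).
Then F(pi/3) - F(0) = (-2) - (-4) = 2.

2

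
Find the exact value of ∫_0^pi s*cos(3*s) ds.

-2/9

Integrate by parts once (u = s, dv = cos(3*s) ds).
An antiderivative is F(s) = s*sin(3*s)/3 + cos(3*s)/9.
Then F(pi) - F(0) = (-1/9) - (1/9) = -2/9.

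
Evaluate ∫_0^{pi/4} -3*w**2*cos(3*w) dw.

sqrt(2)*(-9*pi**2 + 32 + 24*pi)/288

Integrate by parts twice (u = w^2, dv = -3*cos(3*w) dw).
An antiderivative is F(w) = -w**2*sin(3*w) - 2*w*cos(3*w)/3 + 2*sin(3*w)/9.
Then F(pi/4) - F(0) = (sqrt(2)*(-9*pi**2 + 32 + 24*pi)/288) - (0) = sqrt(2)*(-9*pi**2 + 32 + 24*pi)/288.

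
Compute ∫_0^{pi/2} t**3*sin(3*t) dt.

2/27 - pi**2/12

Integrate by parts 3 times (u = t^3, dv = sin(3*t) dt).
An antiderivative is F(t) = -t**3*cos(3*t)/3 + t**2*sin(3*t)/3 + 2*t*cos(3*t)/9 - 2*sin(3*t)/27.
Then F(pi/2) - F(0) = (2/27 - pi**2/12) - (0) = 2/27 - pi**2/12.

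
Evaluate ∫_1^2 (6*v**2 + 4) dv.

18

By the power rule, an antiderivative is F(v) = 2*v**3 + 4*v.
Then F(2) - F(1) = (24) - (6) = 18.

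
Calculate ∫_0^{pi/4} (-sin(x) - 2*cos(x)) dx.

An antiderivative is F(x) = -2*sin(x) + cos(x).
Then F(pi/4) - F(0) = (-sqrt(2)/2) - (1) = -1 - sqrt(2)/2.

-1 - sqrt(2)/2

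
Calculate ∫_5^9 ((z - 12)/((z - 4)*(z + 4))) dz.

Factor the denominator: z**2 - 16 = (z + 4)(z - 4).
Partial fractions: (z - 12)/((z - 4)*(z + 4)) = 2/(z + 4) - 1/(z - 4).
An antiderivative is F(z) = -log(z - 4) + 2*log(z + 4).
Then F(9) - F(5) = (-log(5) + 2*log(13)) - (log(81)) = -4*log(3) - log(5) + 2*log(13).

-4*log(3) - log(5) + 2*log(13)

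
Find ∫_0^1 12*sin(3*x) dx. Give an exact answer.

4 - 4*cos(3)

Let u = 3*x, so du = 3 dx. When x = 0, u = 0; when x = 1, u = 3.
The integral becomes 4·∫ sin(u) du from 0 to 3, with antiderivative -4*cos(u).
Back in x: F(x) = -4*cos(3*x).
Then F(1) - F(0) = (-4*cos(3)) - (-4) = 4 - 4*cos(3).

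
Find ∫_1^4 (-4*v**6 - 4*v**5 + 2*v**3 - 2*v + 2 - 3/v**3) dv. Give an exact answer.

-2682315/224

By the power rule, an antiderivative is F(v) = -4*v**7/7 - 2*v**6/3 + v**4/2 - v**2 + 2*v + 3/(2*v**2).
Then F(4) - F(1) = (-8045761/672) - (37/21) = -2682315/224.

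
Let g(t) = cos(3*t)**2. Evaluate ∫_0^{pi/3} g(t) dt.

pi/6

Use the identity cos^2(3*t) = (1 + cos(6*t))/2.
An antiderivative is F(t) = t/2 + sin(6*t)/12.
Then F(pi/3) - F(0) = (pi/6) - (0) = pi/6.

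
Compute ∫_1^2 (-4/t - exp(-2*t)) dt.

(-8*exp(4)*log(2) - exp(2) + 1)*exp(-4)/2

An antiderivative is F(t) = -4*log(t) + exp(-2*t)/2.
Then F(2) - F(1) = (-4*log(2) + exp(-4)/2) - (exp(-2)/2) = (-8*exp(4)*log(2) - exp(2) + 1)*exp(-4)/2.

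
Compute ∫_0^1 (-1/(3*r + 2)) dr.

An antiderivative is F(r) = -log(3*r + 2)/3.
Then F(1) - F(0) = (-log(5)/3) - (-log(2)/3) = -log(5)/3 + log(2)/3.

-log(5)/3 + log(2)/3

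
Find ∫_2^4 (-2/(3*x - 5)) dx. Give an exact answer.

An antiderivative is F(x) = -2*log(3*x - 5)/3.
Then F(4) - F(2) = (-2*log(7)/3) - (0) = -2*log(7)/3.

-2*log(7)/3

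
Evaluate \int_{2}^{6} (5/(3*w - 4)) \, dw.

5*log(7)/3

An antiderivative is F(w) = 5*log(3*w - 4)/3.
Then F(6) - F(2) = (5*log(14)/3) - (5*log(2)/3) = 5*log(7)/3.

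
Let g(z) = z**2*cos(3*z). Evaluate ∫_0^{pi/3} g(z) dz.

Integrate by parts twice (u = z^2, dv = cos(3*z) dz).
An antiderivative is F(z) = z**2*sin(3*z)/3 + 2*z*cos(3*z)/9 - 2*sin(3*z)/27.
Then F(pi/3) - F(0) = (-2*pi/27) - (0) = -2*pi/27.

-2*pi/27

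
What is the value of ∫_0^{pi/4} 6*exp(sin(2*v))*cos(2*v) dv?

Let u = sin(2*v), so du = 2*cos(2*v) dv. When v = 0, u = 0; when v = pi/4, u = 1.
The integral becomes 3·∫ exp(u) du from 0 to 1, with antiderivative 3*exp(u).
Back in v: F(v) = 3*exp(sin(2*v)).
Then F(pi/4) - F(0) = (3*E) - (3) = -3 + 3*E.

-3 + 3*E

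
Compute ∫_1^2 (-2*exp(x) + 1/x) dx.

An antiderivative is F(x) = -2*exp(x) + log(x).
Then F(2) - F(1) = (-2*exp(2) + log(2)) - (-2*exp(1)) = -2*exp(2) + log(2) + 2*exp(1).

-2*exp(2) + log(2) + 2*exp(1)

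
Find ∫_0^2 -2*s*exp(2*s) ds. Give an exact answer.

-3*exp(4)/2 - 1/2

Integrate by parts once (u = s, dv = -2*exp(2*s) ds).
An antiderivative is F(s) = (-2*s + 1)*exp(2*s)/2.
Then F(2) - F(0) = (-3*exp(4)/2) - (1/2) = -3*exp(4)/2 - 1/2.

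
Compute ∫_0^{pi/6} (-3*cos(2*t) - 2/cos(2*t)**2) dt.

An antiderivative is F(t) = -3*sin(2*t)/2 - tan(2*t).
Then F(pi/6) - F(0) = (-7*sqrt(3)/4) - (0) = -7*sqrt(3)/4.

-7*sqrt(3)/4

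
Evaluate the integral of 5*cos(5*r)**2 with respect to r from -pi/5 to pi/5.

Use the identity cos^2(5*r) = (1 + cos(10*r))/2.
An antiderivative is F(r) = 5*r/2 + sin(10*r)/4.
Then F(pi/5) - F(-pi/5) = (pi/2) - (-pi/2) = pi.

pi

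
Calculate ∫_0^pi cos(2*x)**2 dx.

Use the identity cos^2(2*x) = (1 + cos(4*x))/2.
An antiderivative is F(x) = x/2 + sin(4*x)/8.
Then F(pi) - F(0) = (pi/2) - (0) = pi/2.

pi/2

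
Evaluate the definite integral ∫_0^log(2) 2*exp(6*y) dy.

21

Let u = exp(y), so du = exp(y) dy. When y = 0, u = 1; when y = log(2), u = 2.
The integral becomes 2·∫ u**5 du from 1 to 2, with antiderivative u**6/3.
Back in y: F(y) = exp(6*y)/3.
Then F(log(2)) - F(0) = (64/3) - (1/3) = 21.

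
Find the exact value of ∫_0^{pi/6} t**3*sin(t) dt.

-3 - sqrt(3)*pi**3/432 + pi**2/24 + sqrt(3)*pi/2

Integrate by parts 3 times (u = t^3, dv = sin(t) dt).
An antiderivative is F(t) = -t**3*cos(t) + 3*t**2*sin(t) + 6*t*cos(t) - 6*sin(t).
Then F(pi/6) - F(0) = (-3 - sqrt(3)*pi**3/432 + pi**2/24 + sqrt(3)*pi/2) - (0) = -3 - sqrt(3)*pi**3/432 + pi**2/24 + sqrt(3)*pi/2.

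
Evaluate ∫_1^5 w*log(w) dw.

-6 + 25*log(5)/2

Integrate by parts once (u = ln w, dv = w dw).
An antiderivative is F(w) = w**2*(2*log(w) - 1)/4.
Then F(5) - F(1) = (-25/4 + 25*log(5)/2) - (-1/4) = -6 + 25*log(5)/2.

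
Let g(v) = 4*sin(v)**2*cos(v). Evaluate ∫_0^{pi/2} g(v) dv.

4/3

Let u = sin(v), so du = cos(v) dv. When v = 0, u = 0; when v = pi/2, u = 1.
The integral becomes 4·∫ u**2 du from 0 to 1, with antiderivative 4*u**3/3.
Back in v: F(v) = 4*sin(v)**3/3.
Then F(pi/2) - F(0) = (4/3) - (0) = 4/3.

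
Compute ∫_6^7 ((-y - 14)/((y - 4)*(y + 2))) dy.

log(3/8)

Factor the denominator: y**2 - 2*y - 8 = (y + 2)(y - 4).
Partial fractions: (-y - 14)/((y - 4)*(y + 2)) = 2/(y + 2) - 3/(y - 4).
An antiderivative is F(y) = -3*log(y - 4) + 2*log(y + 2).
Then F(7) - F(6) = (log(3)) - (log(8)) = log(3/8).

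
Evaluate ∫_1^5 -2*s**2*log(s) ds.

Integrate by parts once (u = ln s, dv = -2*s**2 ds).
An antiderivative is F(s) = -2*s**3*(3*log(s) - 1)/9.
Then F(5) - F(1) = (250/9 - 250*log(5)/3) - (2/9) = 248/9 - 250*log(5)/3.

248/9 - 250*log(5)/3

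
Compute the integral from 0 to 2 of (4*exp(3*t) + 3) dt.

An antiderivative is F(t) = 4*exp(3*t)/3 + 3*t.
Then F(2) - F(0) = (6 + 4*exp(6)/3) - (4/3) = 14/3 + 4*exp(6)/3.

14/3 + 4*exp(6)/3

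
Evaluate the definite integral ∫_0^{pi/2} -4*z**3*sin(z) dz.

24 - 3*pi**2

Integrate by parts 3 times (u = z^3, dv = -4*sin(z) dz).
An antiderivative is F(z) = 4*z**3*cos(z) - 12*z**2*sin(z) - 24*z*cos(z) + 24*sin(z).
Then F(pi/2) - F(0) = (24 - 3*pi**2) - (0) = 24 - 3*pi**2.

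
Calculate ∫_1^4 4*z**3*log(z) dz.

-255/4 + 512*log(2)

Integrate by parts once (u = ln z, dv = 4*z**3 dz).
An antiderivative is F(z) = z**4*(4*log(z) - 1)/4.
Then F(4) - F(1) = (-64 + 512*log(2)) - (-1/4) = -255/4 + 512*log(2).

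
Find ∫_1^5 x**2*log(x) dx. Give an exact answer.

-124/9 + 125*log(5)/3

Integrate by parts once (u = ln x, dv = x**2 dx).
An antiderivative is F(x) = x**3*(3*log(x) - 1)/9.
Then F(5) - F(1) = (-125/9 + 125*log(5)/3) - (-1/9) = -124/9 + 125*log(5)/3.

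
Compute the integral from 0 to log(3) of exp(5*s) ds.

242/5

Let u = exp(s), so du = exp(s) ds. When s = 0, u = 1; when s = log(3), u = 3.
The integral becomes ∫ u**4 du from 1 to 3, with antiderivative u**5/5.
Back in s: F(s) = exp(5*s)/5.
Then F(log(3)) - F(0) = (243/5) - (1/5) = 242/5.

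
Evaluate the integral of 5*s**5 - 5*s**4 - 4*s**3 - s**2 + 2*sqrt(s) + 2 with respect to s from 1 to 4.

12773/6

By the power rule, an antiderivative is F(s) = 5*s**6/6 - s**5 - s**4 + 4*s**(3/2)/3 - s**3/3 + 2*s.
Then F(4) - F(1) = (6392/3) - (11/6) = 12773/6.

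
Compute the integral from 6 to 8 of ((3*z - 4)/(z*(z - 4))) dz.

Factor the denominator: z**2 - 4*z = z(z - 4).
Partial fractions: (3*z - 4)/(z*(z - 4)) = 1/z + 2/(z - 4).
An antiderivative is F(z) = log(z) + 2*log(z - 4).
Then F(8) - F(6) = (7*log(2)) - (log(24)) = log(16/3).

log(16/3)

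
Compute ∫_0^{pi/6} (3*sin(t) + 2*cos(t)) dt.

An antiderivative is F(t) = 2*sin(t) - 3*cos(t).
Then F(pi/6) - F(0) = (1 - 3*sqrt(3)/2) - (-3) = 4 - 3*sqrt(3)/2.

4 - 3*sqrt(3)/2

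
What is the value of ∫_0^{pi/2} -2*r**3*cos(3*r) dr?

Integrate by parts 3 times (u = r^3, dv = -2*cos(3*r) dr).
An antiderivative is F(r) = -2*r**3*sin(3*r)/3 - 2*r**2*cos(3*r)/3 + 4*r*sin(3*r)/9 + 4*cos(3*r)/27.
Then F(pi/2) - F(0) = (pi*(-8 + 3*pi**2)/36) - (4/27) = -2*pi/9 - 4/27 + pi**3/12.

-2*pi/9 - 4/27 + pi**3/12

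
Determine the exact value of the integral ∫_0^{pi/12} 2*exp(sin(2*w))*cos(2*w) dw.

-1 + exp(1/2)

Let u = sin(2*w), so du = 2*cos(2*w) dw. When w = 0, u = 0; when w = pi/12, u = 1/2.
The integral becomes ∫ exp(u) du from 0 to 1/2, with antiderivative exp(u).
Back in w: F(w) = exp(sin(2*w)).
Then F(pi/12) - F(0) = (exp(1/2)) - (1) = -1 + exp(1/2).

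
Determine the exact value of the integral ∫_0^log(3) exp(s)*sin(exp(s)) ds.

Let u = exp(s), so du = exp(s) ds. When s = 0, u = 1; when s = log(3), u = 3.
The integral becomes ∫ sin(u) du from 1 to 3, with antiderivative -cos(u).
Back in s: F(s) = -cos(exp(s)).
Then F(log(3)) - F(0) = (-cos(3)) - (-cos(1)) = cos(1) - cos(3).

cos(1) - cos(3)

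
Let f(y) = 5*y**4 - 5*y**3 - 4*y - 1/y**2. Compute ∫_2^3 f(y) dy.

By the power rule, an antiderivative is F(y) = y**5 - 5*y**4/4 - 2*y**2 + 1/y.
Then F(3) - F(2) = (1489/12) - (9/2) = 1435/12.

1435/12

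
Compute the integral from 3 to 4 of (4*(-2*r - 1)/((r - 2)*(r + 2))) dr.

-8*log(2) - 3*log(3) + 3*log(5)

Factor the denominator: r**2 - 4 = (r + 2)(r - 2).
Partial fractions: 4*(-2*r - 1)/((r - 2)*(r + 2)) = -3/(r + 2) - 5/(r - 2).
An antiderivative is F(r) = -5*log(r - 2) - 3*log(r + 2).
Then F(4) - F(3) = (-8*log(2) - 3*log(3)) - (-3*log(5)) = -8*log(2) - 3*log(3) + 3*log(5).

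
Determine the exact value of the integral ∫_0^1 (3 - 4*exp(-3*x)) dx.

4*exp(-3)/3 + 5/3

An antiderivative is F(x) = 3*x + 4*exp(-3*x)/3.
Then F(1) - F(0) = (4*exp(-3)/3 + 3) - (4/3) = 4*exp(-3)/3 + 5/3.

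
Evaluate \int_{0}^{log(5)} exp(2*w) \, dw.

An antiderivative is F(w) = exp(2*w)/2.
Then F(log(5)) - F(0) = (25/2) - (1/2) = 12.

12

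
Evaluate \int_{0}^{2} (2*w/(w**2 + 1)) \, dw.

log(5)

Let u = w**2 + 1, so du = 2*w dw. When w = 0, u = 1; when w = 2, u = 5.
The integral becomes ∫ 1/u du from 1 to 5, with antiderivative log(u).
Back in w: F(w) = log(w**2 + 1).
Then F(2) - F(0) = (log(5)) - (0) = log(5).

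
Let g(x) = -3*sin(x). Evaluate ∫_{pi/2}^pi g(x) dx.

An antiderivative is F(x) = 3*cos(x).
Then F(pi) - F(pi/2) = (-3) - (0) = -3.

-3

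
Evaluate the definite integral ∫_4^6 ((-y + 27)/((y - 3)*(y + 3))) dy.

-6*log(3) + 5*log(7)

Factor the denominator: y**2 - 9 = (y + 3)(y - 3).
Partial fractions: (-y + 27)/((y - 3)*(y + 3)) = -5/(y + 3) + 4/(y - 3).
An antiderivative is F(y) = 4*log(y - 3) - 5*log(y + 3).
Then F(6) - F(4) = (-6*log(3)) - (-5*log(7)) = -6*log(3) + 5*log(7).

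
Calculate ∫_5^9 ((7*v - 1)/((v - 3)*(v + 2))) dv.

Factor the denominator: v**2 - v - 6 = (v + 2)(v - 3).
Partial fractions: (7*v - 1)/((v - 3)*(v + 2)) = 3/(v + 2) + 4/(v - 3).
An antiderivative is F(v) = 4*log(v - 3) + 3*log(v + 2).
Then F(9) - F(5) = (4*log(2) + 4*log(3) + 3*log(11)) - (4*log(2) + 3*log(7)) = -3*log(7) + 4*log(3) + 3*log(11).

-3*log(7) + 4*log(3) + 3*log(11)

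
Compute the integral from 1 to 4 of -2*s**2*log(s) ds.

14 - 256*log(2)/3

Integrate by parts once (u = ln s, dv = -2*s**2 ds).
An antiderivative is F(s) = -2*s**3*(3*log(s) - 1)/9.
Then F(4) - F(1) = (128/9 - 256*log(2)/3) - (2/9) = 14 - 256*log(2)/3.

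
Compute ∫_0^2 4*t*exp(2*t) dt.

Integrate by parts once (u = t, dv = 4*exp(2*t) dt).
An antiderivative is F(t) = (2*t - 1)*exp(2*t).
Then F(2) - F(0) = (3*exp(4)) - (-1) = 1 + 3*exp(4).

1 + 3*exp(4)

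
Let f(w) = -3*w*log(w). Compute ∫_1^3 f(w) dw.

6 - 27*log(3)/2

Integrate by parts once (u = ln w, dv = -3*w dw).
An antiderivative is F(w) = -3*w**2*(2*log(w) - 1)/4.
Then F(3) - F(1) = (27/4 - 27*log(3)/2) - (3/4) = 6 - 27*log(3)/2.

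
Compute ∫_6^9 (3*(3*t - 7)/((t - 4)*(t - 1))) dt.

log(5) + 7*log(2)

Factor the denominator: t**2 - 5*t + 4 = (t - 1)(t - 4).
Partial fractions: 3*(3*t - 7)/((t - 4)*(t - 1)) = 4/(t - 1) + 5/(t - 4).
An antiderivative is F(t) = 5*log(t - 4) + 4*log(t - 1).
Then F(9) - F(6) = (5*log(5) + 12*log(2)) - (5*log(2) + 4*log(5)) = log(5) + 7*log(2).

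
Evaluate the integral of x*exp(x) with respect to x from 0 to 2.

1 + exp(2)

Integrate by parts once (u = x, dv = exp(x) dx).
An antiderivative is F(x) = (x - 1)*exp(x).
Then F(2) - F(0) = (exp(2)) - (-1) = 1 + exp(2).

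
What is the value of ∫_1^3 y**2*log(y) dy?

Integrate by parts once (u = ln y, dv = y**2 dy).
An antiderivative is F(y) = y**3*(3*log(y) - 1)/9.
Then F(3) - F(1) = (-3 + 9*log(3)) - (-1/9) = -26/9 + 9*log(3).

-26/9 + 9*log(3)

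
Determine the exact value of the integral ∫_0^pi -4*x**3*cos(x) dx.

Integrate by parts 3 times (u = x^3, dv = -4*cos(x) dx).
An antiderivative is F(x) = -4*x**3*sin(x) - 12*x**2*cos(x) + 24*x*sin(x) + 24*cos(x).
Then F(pi) - F(0) = (-24 + 12*pi**2) - (24) = -48 + 12*pi**2.

-48 + 12*pi**2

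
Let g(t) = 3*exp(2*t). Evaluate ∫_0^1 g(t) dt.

An antiderivative is F(t) = 3*exp(2*t)/2.
Then F(1) - F(0) = (3*exp(2)/2) - (3/2) = -3/2 + 3*exp(2)/2.

-3/2 + 3*exp(2)/2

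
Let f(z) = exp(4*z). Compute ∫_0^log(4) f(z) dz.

Let u = exp(z), so du = exp(z) dz. When z = 0, u = 1; when z = log(4), u = 4.
The integral becomes ∫ u**3 du from 1 to 4, with antiderivative u**4/4.
Back in z: F(z) = exp(4*z)/4.
Then F(log(4)) - F(0) = (64) - (1/4) = 255/4.

255/4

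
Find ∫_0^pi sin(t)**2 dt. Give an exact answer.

Use the identity sin^2(t) = (1 - cos(2*t))/2.
An antiderivative is F(t) = t/2 - sin(2*t)/4.
Then F(pi) - F(0) = (pi/2) - (0) = pi/2.

pi/2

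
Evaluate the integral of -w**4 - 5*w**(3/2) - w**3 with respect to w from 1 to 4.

By the power rule, an antiderivative is F(w) = -2*w**(5/2) - w**5/5 - w**4/4.
Then F(4) - F(1) = (-1664/5) - (-49/20) = -6607/20.

-6607/20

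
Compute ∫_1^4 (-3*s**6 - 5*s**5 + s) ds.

-72984/7

By the power rule, an antiderivative is F(s) = -3*s**7/7 - 5*s**6/6 + s**2/2.
Then F(4) - F(1) = (-218968/21) - (-16/21) = -72984/7.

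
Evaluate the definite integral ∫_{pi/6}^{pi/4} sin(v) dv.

An antiderivative is F(v) = -cos(v).
Then F(pi/4) - F(pi/6) = (-sqrt(2)/2) - (-sqrt(3)/2) = -sqrt(2)/2 + sqrt(3)/2.

-sqrt(2)/2 + sqrt(3)/2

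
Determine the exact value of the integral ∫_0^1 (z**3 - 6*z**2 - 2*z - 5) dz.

By the power rule, an antiderivative is F(z) = z**4/4 - 2*z**3 - z**2 - 5*z.
Then F(1) - F(0) = (-31/4) - (0) = -31/4.

-31/4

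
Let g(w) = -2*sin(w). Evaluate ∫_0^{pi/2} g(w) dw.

An antiderivative is F(w) = 2*cos(w).
Then F(pi/2) - F(0) = (0) - (2) = -2.

-2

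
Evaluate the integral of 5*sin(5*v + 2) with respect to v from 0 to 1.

-cos(7) + cos(2)

Let u = 5*v + 2, so du = 5 dv. When v = 0, u = 2; when v = 1, u = 7.
The integral becomes ∫ sin(u) du from 2 to 7, with antiderivative -cos(u).
Back in v: F(v) = -cos(5*v + 2).
Then F(1) - F(0) = (-cos(7)) - (-cos(2)) = -cos(7) + cos(2).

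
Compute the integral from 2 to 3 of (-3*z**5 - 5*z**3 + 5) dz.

By the power rule, an antiderivative is F(z) = -z**6/2 - 5*z**4/4 + 5*z.
Then F(3) - F(2) = (-1803/4) - (-42) = -1635/4.

-1635/4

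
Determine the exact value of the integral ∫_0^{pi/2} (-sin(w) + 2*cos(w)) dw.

An antiderivative is F(w) = 2*sin(w) + cos(w).
Then F(pi/2) - F(0) = (2) - (1) = 1.

1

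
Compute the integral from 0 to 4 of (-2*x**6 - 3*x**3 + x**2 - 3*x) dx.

-102392/21

By the power rule, an antiderivative is F(x) = -2*x**7/7 - 3*x**4/4 + x**3/3 - 3*x**2/2.
Then F(4) - F(0) = (-102392/21) - (0) = -102392/21.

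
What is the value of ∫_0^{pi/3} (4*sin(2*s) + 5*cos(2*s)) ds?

An antiderivative is F(s) = 5*sin(2*s)/2 - 2*cos(2*s).
Then F(pi/3) - F(0) = (1 + 5*sqrt(3)/4) - (-2) = 5*sqrt(3)/4 + 3.

5*sqrt(3)/4 + 3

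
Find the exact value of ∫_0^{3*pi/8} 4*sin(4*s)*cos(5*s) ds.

Use the identity sin(4*s)cos(5*s) = [sin(9*s) + sin(-s)]/2.
An antiderivative is F(s) = 2*cos(s) - 2*cos(9*s)/9.
Then F(3*pi/8) - F(0) = (10*sqrt(2 - sqrt(2))/9) - (16/9) = -16/9 + 10*sqrt(2 - sqrt(2))/9.

-16/9 + 10*sqrt(2 - sqrt(2))/9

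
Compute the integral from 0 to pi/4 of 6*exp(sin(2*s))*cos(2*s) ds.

-3 + 3*E

Let u = sin(2*s), so du = 2*cos(2*s) ds. When s = 0, u = 0; when s = pi/4, u = 1.
The integral becomes 3·∫ exp(u) du from 0 to 1, with antiderivative 3*exp(u).
Back in s: F(s) = 3*exp(sin(2*s)).
Then F(pi/4) - F(0) = (3*E) - (3) = -3 + 3*E.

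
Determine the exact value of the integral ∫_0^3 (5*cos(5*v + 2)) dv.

sin(17) - sin(2)

Let u = 5*v + 2, so du = 5 dv. When v = 0, u = 2; when v = 3, u = 17.
The integral becomes ∫ cos(u) du from 2 to 17, with antiderivative sin(u).
Back in v: F(v) = sin(5*v + 2).
Then F(3) - F(0) = (sin(17)) - (sin(2)) = sin(17) - sin(2).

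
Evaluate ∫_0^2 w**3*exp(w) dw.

Integrate by parts 3 times (u = w^3, dv = exp(w) dw).
An antiderivative is F(w) = (w**3 - 3*w**2 + 6*w - 6)*exp(w).
Then F(2) - F(0) = (2*exp(2)) - (-6) = 6 + 2*exp(2).

6 + 2*exp(2)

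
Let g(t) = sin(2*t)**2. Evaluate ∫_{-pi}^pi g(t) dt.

pi

Use the identity sin^2(2*t) = (1 - cos(4*t))/2.
An antiderivative is F(t) = t/2 - sin(4*t)/8.
Then F(pi) - F(-pi) = (pi/2) - (-pi/2) = pi.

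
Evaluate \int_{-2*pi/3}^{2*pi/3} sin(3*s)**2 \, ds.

Use the identity sin^2(3*s) = (1 - cos(6*s))/2.
An antiderivative is F(s) = s/2 - sin(6*s)/12.
Then F(2*pi/3) - F(-2*pi/3) = (pi/3) - (-pi/3) = 2*pi/3.

2*pi/3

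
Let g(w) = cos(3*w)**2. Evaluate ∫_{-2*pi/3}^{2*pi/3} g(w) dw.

2*pi/3

Use the identity cos^2(3*w) = (1 + cos(6*w))/2.
An antiderivative is F(w) = w/2 + sin(6*w)/12.
Then F(2*pi/3) - F(-2*pi/3) = (pi/3) - (-pi/3) = 2*pi/3.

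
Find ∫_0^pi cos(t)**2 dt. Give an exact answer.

pi/2

Use the identity cos^2(t) = (1 + cos(2*t))/2.
An antiderivative is F(t) = t/2 + sin(2*t)/4.
Then F(pi) - F(0) = (pi/2) - (0) = pi/2.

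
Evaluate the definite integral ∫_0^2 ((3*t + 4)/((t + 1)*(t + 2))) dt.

Factor the denominator: t**2 + 3*t + 2 = (t + 2)(t + 1).
Partial fractions: (3*t + 4)/((t + 1)*(t + 2)) = 2/(t + 2) + 1/(t + 1).
An antiderivative is F(t) = log(t + 1) + 2*log(t + 2).
Then F(2) - F(0) = (log(48)) - (log(4)) = log(12).

log(12)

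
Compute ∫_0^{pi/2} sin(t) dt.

An antiderivative is F(t) = -cos(t).
Then F(pi/2) - F(0) = (0) - (-1) = 1.

1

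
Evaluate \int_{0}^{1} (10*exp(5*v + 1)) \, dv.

-2*exp(1)*(1 - exp(5))

Let u = 5*v + 1, so du = 5 dv. When v = 0, u = 1; when v = 1, u = 6.
The integral becomes 2·∫ exp(u) du from 1 to 6, with antiderivative 2*exp(u).
Back in v: F(v) = 2*exp(5*v + 1).
Then F(1) - F(0) = (2*exp(6)) - (2*exp(1)) = -2*exp(1)*(1 - exp(5)).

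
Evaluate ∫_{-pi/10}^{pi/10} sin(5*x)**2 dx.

Use the identity sin^2(5*x) = (1 - cos(10*x))/2.
An antiderivative is F(x) = x/2 - sin(10*x)/20.
Then F(pi/10) - F(-pi/10) = (pi/20) - (-pi/20) = pi/10.

pi/10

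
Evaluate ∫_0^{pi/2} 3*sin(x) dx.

3

An antiderivative is F(x) = -3*cos(x).
Then F(pi/2) - F(0) = (0) - (-3) = 3.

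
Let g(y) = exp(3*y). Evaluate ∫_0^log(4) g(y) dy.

21

Let u = exp(y), so du = exp(y) dy. When y = 0, u = 1; when y = log(4), u = 4.
The integral becomes ∫ u**2 du from 1 to 4, with antiderivative u**3/3.
Back in y: F(y) = exp(3*y)/3.
Then F(log(4)) - F(0) = (64/3) - (1/3) = 21.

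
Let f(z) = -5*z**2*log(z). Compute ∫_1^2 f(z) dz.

35/9 - 40*log(2)/3

Integrate by parts once (u = ln z, dv = -5*z**2 dz).
An antiderivative is F(z) = -5*z**3*(3*log(z) - 1)/9.
Then F(2) - F(1) = (40/9 - 40*log(2)/3) - (5/9) = 35/9 - 40*log(2)/3.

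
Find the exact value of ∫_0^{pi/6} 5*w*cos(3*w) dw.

Integrate by parts once (u = w, dv = 5*cos(3*w) dw).
An antiderivative is F(w) = 5*w*sin(3*w)/3 + 5*cos(3*w)/9.
Then F(pi/6) - F(0) = (5*pi/18) - (5/9) = -5/9 + 5*pi/18.

-5/9 + 5*pi/18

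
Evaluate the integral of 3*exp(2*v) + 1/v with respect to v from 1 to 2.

-3*exp(2)/2 + log(2) + 3*exp(4)/2

An antiderivative is F(v) = 3*exp(2*v)/2 + log(v).
Then F(2) - F(1) = (log(2) + 3*exp(4)/2) - (3*exp(2)/2) = -3*exp(2)/2 + log(2) + 3*exp(4)/2.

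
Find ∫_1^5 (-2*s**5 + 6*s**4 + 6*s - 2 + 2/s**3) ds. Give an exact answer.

-34856/25

By the power rule, an antiderivative is F(s) = -s**6/3 + 6*s**5/5 + 3*s**2 - 2*s - 1/s**2.
Then F(5) - F(1) = (-104503/75) - (13/15) = -34856/25.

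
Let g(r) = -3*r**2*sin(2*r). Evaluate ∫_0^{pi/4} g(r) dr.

Integrate by parts twice (u = r^2, dv = -3*sin(2*r) dr).
An antiderivative is F(r) = 3*r**2*cos(2*r)/2 - 3*r*sin(2*r)/2 - 3*cos(2*r)/4.
Then F(pi/4) - F(0) = (-3*pi/8) - (-3/4) = 3/4 - 3*pi/8.

3/4 - 3*pi/8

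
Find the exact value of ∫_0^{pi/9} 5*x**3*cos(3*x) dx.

-5*sqrt(3)*pi/81 + 5*sqrt(3)*pi**3/4374 + 5*pi**2/486 + 5/27

Integrate by parts 3 times (u = x^3, dv = 5*cos(3*x) dx).
An antiderivative is F(x) = 5*x**3*sin(3*x)/3 + 5*x**2*cos(3*x)/3 - 10*x*sin(3*x)/9 - 10*cos(3*x)/27.
Then F(pi/9) - F(0) = (-5*sqrt(3)*pi/81 - 5/27 + 5*sqrt(3)*pi**3/4374 + 5*pi**2/486) - (-10/27) = -5*sqrt(3)*pi/81 + 5*sqrt(3)*pi**3/4374 + 5*pi**2/486 + 5/27.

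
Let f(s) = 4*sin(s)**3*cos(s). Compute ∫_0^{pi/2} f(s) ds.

Let u = sin(s), so du = cos(s) ds. When s = 0, u = 0; when s = pi/2, u = 1.
The integral becomes 4·∫ u**3 du from 0 to 1, with antiderivative u**4.
Back in s: F(s) = sin(s)**4.
Then F(pi/2) - F(0) = (1) - (0) = 1.

1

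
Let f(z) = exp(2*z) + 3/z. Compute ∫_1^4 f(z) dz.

-exp(2)/2 + log(64) + exp(8)/2

An antiderivative is F(z) = exp(2*z)/2 + 3*log(z).
Then F(4) - F(1) = (log(64) + exp(8)/2) - (exp(2)/2) = -exp(2)/2 + log(64) + exp(8)/2.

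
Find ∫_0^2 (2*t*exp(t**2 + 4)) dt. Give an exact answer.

-exp(4) + exp(8)

Let u = t**2 + 4, so du = 2*t dt. When t = 0, u = 4; when t = 2, u = 8.
The integral becomes ∫ exp(u) du from 4 to 8, with antiderivative exp(u).
Back in t: F(t) = exp(t**2 + 4).
Then F(2) - F(0) = (exp(8)) - (exp(4)) = -exp(4) + exp(8).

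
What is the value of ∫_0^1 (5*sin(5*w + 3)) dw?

Let u = 5*w + 3, so du = 5 dw. When w = 0, u = 3; when w = 1, u = 8.
The integral becomes ∫ sin(u) du from 3 to 8, with antiderivative -cos(u).
Back in w: F(w) = -cos(5*w + 3).
Then F(1) - F(0) = (-cos(8)) - (-cos(3)) = cos(3) - cos(8).

cos(3) - cos(8)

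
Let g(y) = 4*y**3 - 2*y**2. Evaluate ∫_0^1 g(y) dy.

1/3

By the power rule, an antiderivative is F(y) = y**4 - 2*y**3/3.
Then F(1) - F(0) = (1/3) - (0) = 1/3.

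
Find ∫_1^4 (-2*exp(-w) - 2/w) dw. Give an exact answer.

-4*log(2) - 2*exp(-1) + 2*exp(-4)

An antiderivative is F(w) = -2*log(w) + 2*exp(-w).
Then F(4) - F(1) = (-4*log(2) + 2*exp(-4)) - (2*exp(-1)) = -4*log(2) - 2*exp(-1) + 2*exp(-4).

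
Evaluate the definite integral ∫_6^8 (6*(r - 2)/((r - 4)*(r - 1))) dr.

Factor the denominator: r**2 - 5*r + 4 = (r - 1)(r - 4).
Partial fractions: 6*(r - 2)/((r - 4)*(r - 1)) = 2/(r - 1) + 4/(r - 4).
An antiderivative is F(r) = 4*log(r - 4) + 2*log(r - 1).
Then F(8) - F(6) = (2*log(7) + 8*log(2)) - (4*log(2) + 2*log(5)) = -2*log(5) + 4*log(2) + 2*log(7).

-2*log(5) + 4*log(2) + 2*log(7)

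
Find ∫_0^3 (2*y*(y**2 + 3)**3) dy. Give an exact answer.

Let u = y**2 + 3, so du = 2*y dy. When y = 0, u = 3; when y = 3, u = 12.
The integral becomes ∫ u**3 du from 3 to 12, with antiderivative u**4/4.
Back in y: F(y) = (y**2 + 3)**4/4.
Then F(3) - F(0) = (5184) - (81/4) = 20655/4.

20655/4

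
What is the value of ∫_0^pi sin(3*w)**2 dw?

Use the identity sin^2(3*w) = (1 - cos(6*w))/2.
An antiderivative is F(w) = w/2 - sin(6*w)/12.
Then F(pi) - F(0) = (pi/2) - (0) = pi/2.

pi/2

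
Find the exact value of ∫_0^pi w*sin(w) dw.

pi

Integrate by parts once (u = w, dv = sin(w) dw).
An antiderivative is F(w) = -w*cos(w) + sin(w).
Then F(pi) - F(0) = (pi) - (0) = pi.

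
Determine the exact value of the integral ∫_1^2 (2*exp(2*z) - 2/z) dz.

-exp(2) - log(4) + exp(4)

An antiderivative is F(z) = exp(2*z) - 2*log(z).
Then F(2) - F(1) = (-log(4) + exp(4)) - (exp(2)) = -exp(2) - log(4) + exp(4).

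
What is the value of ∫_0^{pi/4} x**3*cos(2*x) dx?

-3*pi/16 + pi**3/128 + 3/8

Integrate by parts 3 times (u = x^3, dv = cos(2*x) dx).
An antiderivative is F(x) = x**3*sin(2*x)/2 + 3*x**2*cos(2*x)/4 - 3*x*sin(2*x)/4 - 3*cos(2*x)/8.
Then F(pi/4) - F(0) = (pi*(-24 + pi**2)/128) - (-3/8) = -3*pi/16 + pi**3/128 + 3/8.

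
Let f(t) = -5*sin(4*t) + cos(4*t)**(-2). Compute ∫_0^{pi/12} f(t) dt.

-5/8 + sqrt(3)/4

An antiderivative is F(t) = 5*cos(4*t)/4 + tan(4*t)/4.
Then F(pi/12) - F(0) = (sqrt(3)/4 + 5/8) - (5/4) = -5/8 + sqrt(3)/4.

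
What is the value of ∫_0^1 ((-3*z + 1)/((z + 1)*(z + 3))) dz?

-8*log(2) + 5*log(3)

Factor the denominator: z**2 + 4*z + 3 = (z + 3)(z + 1).
Partial fractions: (-3*z + 1)/((z + 1)*(z + 3)) = -5/(z + 3) + 2/(z + 1).
An antiderivative is F(z) = 2*log(z + 1) - 5*log(z + 3).
Then F(1) - F(0) = (-8*log(2)) - (-5*log(3)) = -8*log(2) + 5*log(3).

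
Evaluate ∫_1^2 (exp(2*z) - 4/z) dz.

An antiderivative is F(z) = exp(2*z)/2 - 4*log(z).
Then F(2) - F(1) = (-log(16) + exp(4)/2) - (exp(2)/2) = -exp(2)/2 - log(16) + exp(4)/2.

-exp(2)/2 - log(16) + exp(4)/2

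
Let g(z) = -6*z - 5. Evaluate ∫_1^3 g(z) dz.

By the power rule, an antiderivative is F(z) = -3*z**2 - 5*z.
Then F(3) - F(1) = (-42) - (-8) = -34.

-34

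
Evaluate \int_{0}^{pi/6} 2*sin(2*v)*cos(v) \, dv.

4/3 - sqrt(3)/2

Use the identity sin(2*v)cos(v) = [sin(3*v) + sin(v)]/2.
An antiderivative is F(v) = -cos(v) - cos(3*v)/3.
Then F(pi/6) - F(0) = (-sqrt(3)/2) - (-4/3) = 4/3 - sqrt(3)/2.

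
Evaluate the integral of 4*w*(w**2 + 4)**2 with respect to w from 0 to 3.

1422

Let u = w**2 + 4, so du = 2*w dw. When w = 0, u = 4; when w = 3, u = 13.
The integral becomes 2·∫ u**2 du from 4 to 13, with antiderivative 2*u**3/3.
Back in w: F(w) = 2*(w**2 + 4)**3/3.
Then F(3) - F(0) = (4394/3) - (128/3) = 1422.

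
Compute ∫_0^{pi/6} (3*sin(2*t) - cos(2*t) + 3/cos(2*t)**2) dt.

3/4 + 5*sqrt(3)/4

An antiderivative is F(t) = -sin(2*t)/2 - 3*cos(2*t)/2 + 3*tan(2*t)/2.
Then F(pi/6) - F(0) = (-3/4 + 5*sqrt(3)/4) - (-3/2) = 3/4 + 5*sqrt(3)/4.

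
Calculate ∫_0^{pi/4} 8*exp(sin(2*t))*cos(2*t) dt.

-4 + 4*E

Let u = sin(2*t), so du = 2*cos(2*t) dt. When t = 0, u = 0; when t = pi/4, u = 1.
The integral becomes 4·∫ exp(u) du from 0 to 1, with antiderivative 4*exp(u).
Back in t: F(t) = 4*exp(sin(2*t)).
Then F(pi/4) - F(0) = (4*E) - (4) = -4 + 4*E.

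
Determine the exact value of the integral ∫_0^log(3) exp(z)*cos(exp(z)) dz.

-sin(1) + sin(3)

Let u = exp(z), so du = exp(z) dz. When z = 0, u = 1; when z = log(3), u = 3.
The integral becomes ∫ cos(u) du from 1 to 3, with antiderivative sin(u).
Back in z: F(z) = sin(exp(z)).
Then F(log(3)) - F(0) = (sin(3)) - (sin(1)) = -sin(1) + sin(3).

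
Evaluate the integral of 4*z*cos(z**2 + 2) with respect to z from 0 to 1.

Let u = z**2 + 2, so du = 2*z dz. When z = 0, u = 2; when z = 1, u = 3.
The integral becomes 2·∫ cos(u) du from 2 to 3, with antiderivative 2*sin(u).
Back in z: F(z) = 2*sin(z**2 + 2).
Then F(1) - F(0) = (2*sin(3)) - (2*sin(2)) = -2*sin(2) + 2*sin(3).

-2*sin(2) + 2*sin(3)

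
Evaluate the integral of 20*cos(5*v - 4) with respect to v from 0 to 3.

4*sin(11) + 4*sin(4)

Let u = 5*v - 4, so du = 5 dv. When v = 0, u = -4; when v = 3, u = 11.
The integral becomes 4·∫ cos(u) du from -4 to 11, with antiderivative 4*sin(u).
Back in v: F(v) = 4*sin(5*v - 4).
Then F(3) - F(0) = (4*sin(11)) - (-4*sin(4)) = 4*sin(11) + 4*sin(4).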